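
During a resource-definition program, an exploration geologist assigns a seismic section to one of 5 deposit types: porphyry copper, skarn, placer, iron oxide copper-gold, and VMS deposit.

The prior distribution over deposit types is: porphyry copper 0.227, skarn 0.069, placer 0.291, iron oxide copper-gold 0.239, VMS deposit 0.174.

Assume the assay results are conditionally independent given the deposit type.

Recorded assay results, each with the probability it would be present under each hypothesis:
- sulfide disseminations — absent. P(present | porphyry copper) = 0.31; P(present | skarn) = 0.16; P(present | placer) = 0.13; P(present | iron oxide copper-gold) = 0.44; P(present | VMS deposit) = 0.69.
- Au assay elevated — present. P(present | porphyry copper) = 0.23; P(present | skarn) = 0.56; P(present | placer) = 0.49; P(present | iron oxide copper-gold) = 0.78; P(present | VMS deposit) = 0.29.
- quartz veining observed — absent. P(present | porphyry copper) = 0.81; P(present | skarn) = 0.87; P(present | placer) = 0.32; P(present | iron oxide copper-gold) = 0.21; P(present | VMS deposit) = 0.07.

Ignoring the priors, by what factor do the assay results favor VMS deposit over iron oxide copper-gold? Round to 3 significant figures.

Joint likelihood of the assay result pattern under each hypothesis (using 1 − P(present | H) for each absent assay result):
  VMS deposit: (1 − 0.69) × 0.29 × (1 − 0.07) = 0.083607
  iron oxide copper-gold: (1 − 0.44) × 0.78 × (1 − 0.21) = 0.34507
Bayes factor = 0.083607 / 0.34507 ≈ 0.242

0.242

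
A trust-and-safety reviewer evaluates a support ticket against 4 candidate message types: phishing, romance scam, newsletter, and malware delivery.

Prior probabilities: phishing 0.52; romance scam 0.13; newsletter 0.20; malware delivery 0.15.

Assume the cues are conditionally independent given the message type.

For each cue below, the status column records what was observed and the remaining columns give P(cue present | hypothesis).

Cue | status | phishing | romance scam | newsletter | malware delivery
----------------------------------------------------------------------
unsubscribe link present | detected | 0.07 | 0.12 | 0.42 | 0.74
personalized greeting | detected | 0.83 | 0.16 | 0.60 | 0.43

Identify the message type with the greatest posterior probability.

newsletter

For each hypothesis, the unnormalized posterior weight is prior × product of the cue likelihoods:
  phishing: 0.52 × 0.07 × 0.83 = 0.030212
  romance scam: 0.13 × 0.12 × 0.16 = 0.002496
  newsletter: 0.20 × 0.42 × 0.60 = 0.0504
  malware delivery: 0.15 × 0.74 × 0.43 = 0.04773
The unnormalized weights sum to 0.13084.
P(phishing | evidence) ≈ 0.030212 / 0.13084 ≈ 0.231
P(romance scam | evidence) ≈ 0.002496 / 0.13084 ≈ 0.019
P(newsletter | evidence) ≈ 0.0504 / 0.13084 ≈ 0.385
P(malware delivery | evidence) ≈ 0.04773 / 0.13084 ≈ 0.365
The largest is 0.385, so newsletter is most probable.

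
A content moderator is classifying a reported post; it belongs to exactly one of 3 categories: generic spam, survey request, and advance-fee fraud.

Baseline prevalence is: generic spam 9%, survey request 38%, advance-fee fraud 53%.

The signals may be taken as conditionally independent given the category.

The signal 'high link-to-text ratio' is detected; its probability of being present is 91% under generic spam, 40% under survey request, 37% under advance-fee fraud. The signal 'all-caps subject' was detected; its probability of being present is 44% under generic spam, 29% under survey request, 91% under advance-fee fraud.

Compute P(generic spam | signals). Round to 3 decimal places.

For each hypothesis, the unnormalized posterior weight is prior × product of the signal likelihoods:
  generic spam: 0.09 × 0.91 × 0.44 = 0.036036
  survey request: 0.38 × 0.40 × 0.29 = 0.04408
  advance-fee fraud: 0.53 × 0.37 × 0.91 = 0.17845
The unnormalized weights sum to 0.25857.
P(generic spam | evidence) = 0.036036 / 0.25857 ≈ 0.139.

0.139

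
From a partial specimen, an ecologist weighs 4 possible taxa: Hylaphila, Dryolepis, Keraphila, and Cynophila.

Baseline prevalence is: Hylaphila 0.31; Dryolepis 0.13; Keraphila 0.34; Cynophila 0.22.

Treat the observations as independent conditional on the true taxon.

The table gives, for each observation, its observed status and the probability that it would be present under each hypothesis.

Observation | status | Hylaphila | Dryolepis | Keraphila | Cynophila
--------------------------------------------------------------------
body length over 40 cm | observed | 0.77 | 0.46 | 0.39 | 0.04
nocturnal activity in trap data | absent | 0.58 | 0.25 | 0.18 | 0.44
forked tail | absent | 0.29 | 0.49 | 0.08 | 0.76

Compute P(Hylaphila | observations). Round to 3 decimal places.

0.365

For each hypothesis, the unnormalized posterior weight is prior × product of the observation likelihoods (using 1 − P(present | H) for each absent observation):
  Hylaphila: 0.31 × 0.77 × (1 − 0.58) × (1 − 0.29) = 0.07118
  Dryolepis: 0.13 × 0.46 × (1 − 0.25) × (1 − 0.49) = 0.022874
  Keraphila: 0.34 × 0.39 × (1 − 0.18) × (1 − 0.08) = 0.10003
  Cynophila: 0.22 × 0.04 × (1 − 0.44) × (1 − 0.76) = 0.0011827
The unnormalized weights sum to 0.19527.
P(Hylaphila | evidence) = 0.07118 / 0.19527 ≈ 0.365.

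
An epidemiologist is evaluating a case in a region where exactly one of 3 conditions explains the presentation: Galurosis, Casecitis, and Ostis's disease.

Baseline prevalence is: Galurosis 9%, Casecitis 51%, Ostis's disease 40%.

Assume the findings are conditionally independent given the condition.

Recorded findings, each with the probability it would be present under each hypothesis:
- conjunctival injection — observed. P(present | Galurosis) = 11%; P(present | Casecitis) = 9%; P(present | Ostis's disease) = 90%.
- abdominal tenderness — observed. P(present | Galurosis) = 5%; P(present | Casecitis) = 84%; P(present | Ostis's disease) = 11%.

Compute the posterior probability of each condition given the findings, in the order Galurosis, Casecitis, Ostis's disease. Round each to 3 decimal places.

0.006, 0.490, 0.503

Multiply each prior by the joint likelihood of the evidence pattern:
  Galurosis: 0.09 × 0.11 × 0.05 = 0.000495
  Casecitis: 0.51 × 0.09 × 0.84 = 0.038556
  Ostis's disease: 0.40 × 0.90 × 0.11 = 0.0396
Marginal likelihood of the evidence = 0.078651.
P(Galurosis | evidence) = 0.000495 / 0.078651 ≈ 0.006
P(Casecitis | evidence) = 0.038556 / 0.078651 ≈ 0.490
P(Ostis's disease | evidence) = 0.0396 / 0.078651 ≈ 0.503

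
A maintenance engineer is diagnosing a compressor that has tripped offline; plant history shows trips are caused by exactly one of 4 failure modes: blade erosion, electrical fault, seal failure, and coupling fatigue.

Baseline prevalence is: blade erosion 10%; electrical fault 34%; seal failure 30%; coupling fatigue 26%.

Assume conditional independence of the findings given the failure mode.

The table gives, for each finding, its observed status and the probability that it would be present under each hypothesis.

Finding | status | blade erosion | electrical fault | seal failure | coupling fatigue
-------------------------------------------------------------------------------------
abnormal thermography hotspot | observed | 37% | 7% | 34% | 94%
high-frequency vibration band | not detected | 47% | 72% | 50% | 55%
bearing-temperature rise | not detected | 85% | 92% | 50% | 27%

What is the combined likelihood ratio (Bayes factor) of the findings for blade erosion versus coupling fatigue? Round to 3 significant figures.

The Bayes factor is the ratio of the joint likelihoods of the evidence pattern under the two hypotheses (using 1 − P(present | H) for each absent finding).
  blade erosion: 0.37 × (1 − 0.47) × (1 − 0.85) = 0.029415
  coupling fatigue: 0.94 × (1 − 0.55) × (1 − 0.27) = 0.30879
Bayes factor = 0.029415 / 0.30879 ≈ 0.0953

0.0953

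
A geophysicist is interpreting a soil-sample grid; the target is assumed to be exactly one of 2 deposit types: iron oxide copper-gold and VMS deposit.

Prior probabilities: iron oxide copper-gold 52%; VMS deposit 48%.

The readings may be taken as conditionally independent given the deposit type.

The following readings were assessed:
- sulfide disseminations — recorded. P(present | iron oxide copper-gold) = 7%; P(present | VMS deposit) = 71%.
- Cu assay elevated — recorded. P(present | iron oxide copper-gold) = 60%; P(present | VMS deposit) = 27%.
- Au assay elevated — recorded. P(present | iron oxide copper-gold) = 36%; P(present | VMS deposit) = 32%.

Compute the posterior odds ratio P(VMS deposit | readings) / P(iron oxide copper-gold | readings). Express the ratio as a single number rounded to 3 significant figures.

Unnormalized posterior weight (prior times the reading likelihoods) for each of the two hypotheses:
  VMS deposit: 0.48 × 0.71 × 0.27 × 0.32 = 0.029445
  iron oxide copper-gold: 0.52 × 0.07 × 0.60 × 0.36 = 0.0078624
Posterior odds = 0.029445 / 0.0078624 ≈ 3.75.

3.75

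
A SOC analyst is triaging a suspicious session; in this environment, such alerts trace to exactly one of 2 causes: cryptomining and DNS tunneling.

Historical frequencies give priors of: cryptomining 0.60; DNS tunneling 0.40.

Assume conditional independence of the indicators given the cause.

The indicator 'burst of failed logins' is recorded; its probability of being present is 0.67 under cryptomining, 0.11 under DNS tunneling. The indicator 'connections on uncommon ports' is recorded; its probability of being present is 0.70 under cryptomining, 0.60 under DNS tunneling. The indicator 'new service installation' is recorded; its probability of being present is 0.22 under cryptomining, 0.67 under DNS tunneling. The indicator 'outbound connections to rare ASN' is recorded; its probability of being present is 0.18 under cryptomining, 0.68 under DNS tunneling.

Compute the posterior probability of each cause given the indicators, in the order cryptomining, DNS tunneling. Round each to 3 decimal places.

0.481, 0.519

By Bayes' rule with conditional independence, the unnormalized weight for each hypothesis is prior × ∏ likelihoods:
  cryptomining: 0.60 × 0.67 × 0.70 × 0.22 × 0.18 = 0.011143
  DNS tunneling: 0.40 × 0.11 × 0.60 × 0.67 × 0.68 = 0.012028
Marginal likelihood of the evidence = 0.023171.
P(cryptomining | evidence) = 0.011143 / 0.023171 ≈ 0.481
P(DNS tunneling | evidence) = 0.012028 / 0.023171 ≈ 0.519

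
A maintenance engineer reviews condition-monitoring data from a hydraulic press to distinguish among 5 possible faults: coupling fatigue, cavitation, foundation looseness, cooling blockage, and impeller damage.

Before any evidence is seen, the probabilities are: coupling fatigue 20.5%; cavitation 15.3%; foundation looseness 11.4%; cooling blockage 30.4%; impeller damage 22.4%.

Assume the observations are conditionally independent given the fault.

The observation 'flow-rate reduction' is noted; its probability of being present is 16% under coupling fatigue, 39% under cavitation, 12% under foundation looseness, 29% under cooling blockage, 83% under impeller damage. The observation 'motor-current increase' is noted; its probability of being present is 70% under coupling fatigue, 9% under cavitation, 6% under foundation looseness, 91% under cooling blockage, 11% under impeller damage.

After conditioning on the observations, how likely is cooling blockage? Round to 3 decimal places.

Multiply each prior by the joint likelihood of the evidence pattern:
  coupling fatigue: 0.205 × 0.16 × 0.70 = 0.02296
  cavitation: 0.153 × 0.39 × 0.09 = 0.0053703
  foundation looseness: 0.114 × 0.12 × 0.06 = 0.0008208
  cooling blockage: 0.304 × 0.29 × 0.91 = 0.080226
  impeller damage: 0.224 × 0.83 × 0.11 = 0.020451
Normalizing constant Z = 0.02296 + 0.0053703 + 0.0008208 + 0.080226 + 0.020451 = 0.12983.
P(cooling blockage | evidence) = 0.080226 / 0.12983 ≈ 0.618.

0.618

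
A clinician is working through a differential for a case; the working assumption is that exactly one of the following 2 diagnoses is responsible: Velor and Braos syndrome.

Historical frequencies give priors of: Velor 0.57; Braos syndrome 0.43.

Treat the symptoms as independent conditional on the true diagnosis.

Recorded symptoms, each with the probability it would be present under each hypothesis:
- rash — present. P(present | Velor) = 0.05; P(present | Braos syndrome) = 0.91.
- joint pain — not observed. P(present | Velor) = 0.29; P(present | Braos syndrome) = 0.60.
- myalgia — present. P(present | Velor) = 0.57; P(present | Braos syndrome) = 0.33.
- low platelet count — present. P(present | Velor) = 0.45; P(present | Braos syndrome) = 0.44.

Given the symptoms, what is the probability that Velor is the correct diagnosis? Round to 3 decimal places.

By Bayes' rule with conditional independence, the unnormalized weight for each hypothesis is prior × ∏ likelihoods (using 1 − P(present | H) for each absent symptom):
  Velor: 0.57 × 0.05 × (1 − 0.29) × 0.57 × 0.45 = 0.0051903
  Braos syndrome: 0.43 × 0.91 × (1 − 0.60) × 0.33 × 0.44 = 0.022727
The unnormalized weights sum to 0.027917.
P(Velor | evidence) = 0.0051903 / 0.027917 ≈ 0.186.

0.186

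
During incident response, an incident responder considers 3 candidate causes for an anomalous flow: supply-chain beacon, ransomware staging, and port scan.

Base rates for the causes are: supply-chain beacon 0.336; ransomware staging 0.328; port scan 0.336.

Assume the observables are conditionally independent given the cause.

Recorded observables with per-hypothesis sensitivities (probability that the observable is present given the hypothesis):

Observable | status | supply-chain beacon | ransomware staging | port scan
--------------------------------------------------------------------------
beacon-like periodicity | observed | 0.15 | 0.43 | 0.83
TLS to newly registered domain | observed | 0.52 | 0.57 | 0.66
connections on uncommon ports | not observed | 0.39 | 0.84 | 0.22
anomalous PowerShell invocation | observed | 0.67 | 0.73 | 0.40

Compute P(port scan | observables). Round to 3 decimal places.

0.741

By Bayes' rule with conditional independence, the unnormalized weight for each hypothesis is prior × ∏ likelihoods (using 1 − P(present | H) for each absent observable):
  supply-chain beacon: 0.336 × 0.15 × 0.52 × (1 − 0.39) × 0.67 = 0.010711
  ransomware staging: 0.328 × 0.43 × 0.57 × (1 − 0.84) × 0.73 = 0.0093899
  port scan: 0.336 × 0.83 × 0.66 × (1 − 0.22) × 0.40 = 0.057427
Marginal likelihood of the evidence = 0.077528.
P(port scan | evidence) = 0.057427 / 0.077528 ≈ 0.741.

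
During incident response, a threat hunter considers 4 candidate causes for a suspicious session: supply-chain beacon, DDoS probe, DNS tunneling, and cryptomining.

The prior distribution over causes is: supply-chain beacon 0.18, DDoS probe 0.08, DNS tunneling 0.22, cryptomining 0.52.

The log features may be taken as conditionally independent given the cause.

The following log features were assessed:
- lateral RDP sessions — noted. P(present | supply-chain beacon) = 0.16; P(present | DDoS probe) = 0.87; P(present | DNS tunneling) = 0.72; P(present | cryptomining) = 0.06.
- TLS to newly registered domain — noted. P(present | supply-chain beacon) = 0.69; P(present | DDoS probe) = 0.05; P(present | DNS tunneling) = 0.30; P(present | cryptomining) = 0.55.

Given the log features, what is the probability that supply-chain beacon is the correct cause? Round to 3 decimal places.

0.226

Multiply each prior by the joint likelihood of the log feature pattern:
  supply-chain beacon: 0.18 × 0.16 × 0.69 = 0.019872
  DDoS probe: 0.08 × 0.87 × 0.05 = 0.00348
  DNS tunneling: 0.22 × 0.72 × 0.30 = 0.04752
  cryptomining: 0.52 × 0.06 × 0.55 = 0.01716
The unnormalized weights sum to 0.088032.
P(supply-chain beacon | evidence) = 0.019872 / 0.088032 ≈ 0.226.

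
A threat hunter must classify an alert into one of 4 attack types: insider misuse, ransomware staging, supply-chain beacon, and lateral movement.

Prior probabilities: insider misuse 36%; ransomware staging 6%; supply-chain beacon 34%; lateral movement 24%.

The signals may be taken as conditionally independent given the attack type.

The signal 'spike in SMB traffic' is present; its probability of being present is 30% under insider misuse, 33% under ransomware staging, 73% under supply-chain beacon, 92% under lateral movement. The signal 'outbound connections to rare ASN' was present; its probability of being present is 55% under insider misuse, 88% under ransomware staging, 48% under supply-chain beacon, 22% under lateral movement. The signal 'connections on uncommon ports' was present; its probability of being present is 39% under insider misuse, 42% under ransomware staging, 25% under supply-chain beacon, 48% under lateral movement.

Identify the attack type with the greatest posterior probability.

Multiply each prior by the joint likelihood of the signal pattern:
  insider misuse: 0.36 × 0.30 × 0.55 × 0.39 = 0.023166
  ransomware staging: 0.06 × 0.33 × 0.88 × 0.42 = 0.0073181
  supply-chain beacon: 0.34 × 0.73 × 0.48 × 0.25 = 0.029784
  lateral movement: 0.24 × 0.92 × 0.22 × 0.48 = 0.023316
The unnormalized weights sum to 0.083585.
P(insider misuse | evidence) ≈ 0.023166 / 0.083585 ≈ 0.277
P(ransomware staging | evidence) ≈ 0.0073181 / 0.083585 ≈ 0.088
P(supply-chain beacon | evidence) ≈ 0.029784 / 0.083585 ≈ 0.356
P(lateral movement | evidence) ≈ 0.023316 / 0.083585 ≈ 0.279
The largest is 0.356, so supply-chain beacon is most probable.

supply-chain beacon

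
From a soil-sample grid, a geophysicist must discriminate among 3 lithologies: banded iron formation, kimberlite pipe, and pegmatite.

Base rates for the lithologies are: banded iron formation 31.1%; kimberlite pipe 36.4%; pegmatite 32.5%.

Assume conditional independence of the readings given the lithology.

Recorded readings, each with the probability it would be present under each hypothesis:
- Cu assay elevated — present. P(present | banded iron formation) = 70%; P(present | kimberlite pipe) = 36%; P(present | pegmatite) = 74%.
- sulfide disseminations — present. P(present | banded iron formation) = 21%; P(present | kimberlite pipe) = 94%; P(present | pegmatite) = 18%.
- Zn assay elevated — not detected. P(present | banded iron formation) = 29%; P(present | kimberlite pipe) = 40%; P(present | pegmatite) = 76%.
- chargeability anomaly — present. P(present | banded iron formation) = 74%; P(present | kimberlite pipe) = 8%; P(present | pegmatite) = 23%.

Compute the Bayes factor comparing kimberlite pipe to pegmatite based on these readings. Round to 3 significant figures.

The Bayes factor is the ratio of the joint likelihoods of the reading pattern under the two hypotheses (using 1 − P(present | H) for each absent reading).
  kimberlite pipe: 0.36 × 0.94 × (1 − 0.40) × 0.08 = 0.016243
  pegmatite: 0.74 × 0.18 × (1 − 0.76) × 0.23 = 0.0073526
Bayes factor = 0.016243 / 0.0073526 ≈ 2.21

2.21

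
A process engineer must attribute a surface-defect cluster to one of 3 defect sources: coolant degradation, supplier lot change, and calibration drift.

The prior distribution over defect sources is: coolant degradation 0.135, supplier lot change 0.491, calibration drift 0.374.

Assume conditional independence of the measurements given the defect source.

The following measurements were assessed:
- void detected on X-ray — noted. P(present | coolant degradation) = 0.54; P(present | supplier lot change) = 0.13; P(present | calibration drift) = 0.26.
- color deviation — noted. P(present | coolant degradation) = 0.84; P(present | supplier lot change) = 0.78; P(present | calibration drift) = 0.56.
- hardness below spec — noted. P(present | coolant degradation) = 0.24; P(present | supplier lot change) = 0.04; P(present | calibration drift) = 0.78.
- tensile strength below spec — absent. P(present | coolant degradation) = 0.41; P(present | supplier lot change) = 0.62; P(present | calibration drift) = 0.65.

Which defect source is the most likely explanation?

calibration drift

For each hypothesis, the unnormalized posterior weight is prior × product of the measurement likelihoods (using 1 − P(present | H) for each absent measurement):
  coolant degradation: 0.135 × 0.54 × 0.84 × 0.24 × (1 − 0.41) = 0.008671
  supplier lot change: 0.491 × 0.13 × 0.78 × 0.04 × (1 − 0.62) = 0.00075677
  calibration drift: 0.374 × 0.26 × 0.56 × 0.78 × (1 − 0.65) = 0.014866
Marginal likelihood of the evidence = 0.024294.
P(coolant degradation | evidence) ≈ 0.008671 / 0.024294 ≈ 0.357
P(supplier lot change | evidence) ≈ 0.00075677 / 0.024294 ≈ 0.031
P(calibration drift | evidence) ≈ 0.014866 / 0.024294 ≈ 0.612
The largest is 0.612, so calibration drift is most probable.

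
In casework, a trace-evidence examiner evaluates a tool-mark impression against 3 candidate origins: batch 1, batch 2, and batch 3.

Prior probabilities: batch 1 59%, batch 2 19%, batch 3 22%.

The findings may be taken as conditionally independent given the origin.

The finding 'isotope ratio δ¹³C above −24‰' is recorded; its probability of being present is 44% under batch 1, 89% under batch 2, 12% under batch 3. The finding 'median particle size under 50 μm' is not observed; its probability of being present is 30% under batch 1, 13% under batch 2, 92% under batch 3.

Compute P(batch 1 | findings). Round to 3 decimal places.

0.549

For each hypothesis, the unnormalized posterior weight is prior × product of the finding likelihoods (using 1 − P(present | H) for each absent finding):
  batch 1: 0.59 × 0.44 × (1 − 0.30) = 0.18172
  batch 2: 0.19 × 0.89 × (1 − 0.13) = 0.14712
  batch 3: 0.22 × 0.12 × (1 − 0.92) = 0.002112
The unnormalized weights sum to 0.33095.
P(batch 1 | evidence) = 0.18172 / 0.33095 ≈ 0.549.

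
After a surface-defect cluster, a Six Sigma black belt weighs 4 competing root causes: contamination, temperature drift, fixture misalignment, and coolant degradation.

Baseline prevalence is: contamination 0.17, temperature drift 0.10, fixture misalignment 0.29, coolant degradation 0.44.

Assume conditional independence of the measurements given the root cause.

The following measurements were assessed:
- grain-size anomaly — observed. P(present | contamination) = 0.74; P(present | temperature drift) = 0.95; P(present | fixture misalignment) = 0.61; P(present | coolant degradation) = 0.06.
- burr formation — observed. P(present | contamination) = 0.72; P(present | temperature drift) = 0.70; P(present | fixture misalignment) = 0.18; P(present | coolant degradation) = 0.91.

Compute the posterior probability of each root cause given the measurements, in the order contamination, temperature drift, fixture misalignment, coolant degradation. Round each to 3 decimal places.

0.425, 0.312, 0.150, 0.113

Multiply each prior by the joint likelihood of the measurement pattern:
  contamination: 0.17 × 0.74 × 0.72 = 0.090576
  temperature drift: 0.10 × 0.95 × 0.70 = 0.0665
  fixture misalignment: 0.29 × 0.61 × 0.18 = 0.031842
  coolant degradation: 0.44 × 0.06 × 0.91 = 0.024024
Normalizing constant Z = 0.090576 + 0.0665 + 0.031842 + 0.024024 = 0.21294.
P(contamination | evidence) = 0.090576 / 0.21294 ≈ 0.425
P(temperature drift | evidence) = 0.0665 / 0.21294 ≈ 0.312
P(fixture misalignment | evidence) = 0.031842 / 0.21294 ≈ 0.150
P(coolant degradation | evidence) = 0.024024 / 0.21294 ≈ 0.113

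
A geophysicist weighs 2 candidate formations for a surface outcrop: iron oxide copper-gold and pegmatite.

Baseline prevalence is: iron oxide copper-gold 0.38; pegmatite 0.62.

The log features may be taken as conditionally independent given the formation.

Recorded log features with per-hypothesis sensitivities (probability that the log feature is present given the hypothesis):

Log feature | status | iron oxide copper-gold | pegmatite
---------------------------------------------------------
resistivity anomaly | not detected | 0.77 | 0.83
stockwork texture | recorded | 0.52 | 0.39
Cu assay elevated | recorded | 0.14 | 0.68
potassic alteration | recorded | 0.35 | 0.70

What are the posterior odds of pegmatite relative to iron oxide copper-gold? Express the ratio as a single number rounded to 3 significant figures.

8.79

Unnormalized posterior weight (prior times the log feature likelihoods) for each of the two hypotheses (using 1 − P(present | H) for each absent log feature):
  pegmatite: 0.62 × (1 − 0.83) × 0.39 × 0.68 × 0.70 = 0.019566
  iron oxide copper-gold: 0.38 × (1 − 0.77) × 0.52 × 0.14 × 0.35 = 0.002227
Odds(pegmatite : iron oxide copper-gold) = 0.019566 / 0.002227 ≈ 8.79.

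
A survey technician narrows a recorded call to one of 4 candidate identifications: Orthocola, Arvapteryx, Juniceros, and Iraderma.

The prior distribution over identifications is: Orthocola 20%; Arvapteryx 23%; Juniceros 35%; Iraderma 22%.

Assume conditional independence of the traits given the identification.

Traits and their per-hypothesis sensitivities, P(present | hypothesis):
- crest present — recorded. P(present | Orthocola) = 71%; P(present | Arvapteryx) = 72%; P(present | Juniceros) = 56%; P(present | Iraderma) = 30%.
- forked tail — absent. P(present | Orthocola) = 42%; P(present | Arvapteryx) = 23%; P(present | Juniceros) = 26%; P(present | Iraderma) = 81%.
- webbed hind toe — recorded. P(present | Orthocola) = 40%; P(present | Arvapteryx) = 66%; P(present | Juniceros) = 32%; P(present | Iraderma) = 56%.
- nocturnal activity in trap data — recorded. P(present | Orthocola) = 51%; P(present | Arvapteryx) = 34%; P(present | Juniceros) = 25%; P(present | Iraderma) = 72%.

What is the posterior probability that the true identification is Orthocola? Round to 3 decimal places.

Multiply each prior by the joint likelihood of the trait pattern (using 1 − P(present | H) for each absent trait):
  Orthocola: 0.20 × 0.71 × (1 − 0.42) × 0.40 × 0.51 = 0.016801
  Arvapteryx: 0.23 × 0.72 × (1 − 0.23) × 0.66 × 0.34 = 0.028614
  Juniceros: 0.35 × 0.56 × (1 − 0.26) × 0.32 × 0.25 = 0.011603
  Iraderma: 0.22 × 0.30 × (1 − 0.81) × 0.56 × 0.72 = 0.0050561
Normalizing constant Z = 0.016801 + 0.028614 + 0.011603 + 0.0050561 = 0.062074.
P(Orthocola | evidence) = 0.016801 / 0.062074 ≈ 0.271.

0.271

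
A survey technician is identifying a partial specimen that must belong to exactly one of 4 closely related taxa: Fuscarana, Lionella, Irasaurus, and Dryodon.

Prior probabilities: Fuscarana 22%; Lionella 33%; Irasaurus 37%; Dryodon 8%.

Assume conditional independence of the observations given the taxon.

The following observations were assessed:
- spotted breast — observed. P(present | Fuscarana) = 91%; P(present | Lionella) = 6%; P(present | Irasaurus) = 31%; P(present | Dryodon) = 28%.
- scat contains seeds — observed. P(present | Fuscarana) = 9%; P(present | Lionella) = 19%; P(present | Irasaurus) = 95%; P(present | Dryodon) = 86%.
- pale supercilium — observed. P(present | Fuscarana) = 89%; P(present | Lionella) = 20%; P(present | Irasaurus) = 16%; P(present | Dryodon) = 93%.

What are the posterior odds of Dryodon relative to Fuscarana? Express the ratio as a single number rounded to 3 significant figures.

1.12

The normalizing constant cancels in an odds ratio, so compute prior × likelihood for the two hypotheses only:
  Dryodon: 0.08 × 0.28 × 0.86 × 0.93 = 0.017916
  Fuscarana: 0.22 × 0.91 × 0.09 × 0.89 = 0.016036
Odds(Dryodon : Fuscarana) = 0.017916 / 0.016036 ≈ 1.12.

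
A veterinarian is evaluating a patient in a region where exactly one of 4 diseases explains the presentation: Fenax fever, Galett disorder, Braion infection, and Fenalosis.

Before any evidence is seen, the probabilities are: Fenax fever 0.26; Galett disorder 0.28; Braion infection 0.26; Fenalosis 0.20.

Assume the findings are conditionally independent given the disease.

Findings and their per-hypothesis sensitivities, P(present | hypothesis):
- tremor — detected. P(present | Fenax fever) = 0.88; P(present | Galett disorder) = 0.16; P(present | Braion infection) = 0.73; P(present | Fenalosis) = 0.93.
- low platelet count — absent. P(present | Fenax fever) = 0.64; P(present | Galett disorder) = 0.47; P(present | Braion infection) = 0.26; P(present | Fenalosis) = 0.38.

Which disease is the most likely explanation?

Multiply each prior by the joint likelihood of the evidence pattern (using 1 − P(present | H) for each absent finding):
  Fenax fever: 0.26 × 0.88 × (1 − 0.64) = 0.082368
  Galett disorder: 0.28 × 0.16 × (1 − 0.47) = 0.023744
  Braion infection: 0.26 × 0.73 × (1 − 0.26) = 0.14045
  Fenalosis: 0.20 × 0.93 × (1 − 0.38) = 0.11532
Marginal likelihood of the evidence = 0.36188.
P(Fenax fever | evidence) ≈ 0.082368 / 0.36188 ≈ 0.228
P(Galett disorder | evidence) ≈ 0.023744 / 0.36188 ≈ 0.066
P(Braion infection | evidence) ≈ 0.14045 / 0.36188 ≈ 0.388
P(Fenalosis | evidence) ≈ 0.11532 / 0.36188 ≈ 0.319
The largest is 0.388, so Braion infection is most probable.

Braion infection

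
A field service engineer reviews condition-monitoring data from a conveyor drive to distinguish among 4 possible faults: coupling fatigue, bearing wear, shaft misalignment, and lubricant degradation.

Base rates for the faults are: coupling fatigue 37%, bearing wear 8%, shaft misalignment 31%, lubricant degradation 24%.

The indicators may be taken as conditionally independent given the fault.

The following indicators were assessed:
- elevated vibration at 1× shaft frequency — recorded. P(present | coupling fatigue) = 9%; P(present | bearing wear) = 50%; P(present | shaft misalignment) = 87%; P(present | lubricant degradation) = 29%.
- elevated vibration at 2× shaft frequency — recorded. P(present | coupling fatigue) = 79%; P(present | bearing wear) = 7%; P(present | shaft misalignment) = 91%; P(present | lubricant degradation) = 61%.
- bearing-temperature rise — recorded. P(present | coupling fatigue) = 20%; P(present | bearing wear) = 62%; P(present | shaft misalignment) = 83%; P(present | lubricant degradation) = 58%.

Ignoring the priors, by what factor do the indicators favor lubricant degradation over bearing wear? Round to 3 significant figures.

4.73

The Bayes factor is the ratio of the joint likelihoods of the indicator pattern under the two hypotheses.
  lubricant degradation: 0.29 × 0.61 × 0.58 = 0.1026
  bearing wear: 0.50 × 0.07 × 0.62 = 0.0217
Bayes factor = 0.1026 / 0.0217 ≈ 4.73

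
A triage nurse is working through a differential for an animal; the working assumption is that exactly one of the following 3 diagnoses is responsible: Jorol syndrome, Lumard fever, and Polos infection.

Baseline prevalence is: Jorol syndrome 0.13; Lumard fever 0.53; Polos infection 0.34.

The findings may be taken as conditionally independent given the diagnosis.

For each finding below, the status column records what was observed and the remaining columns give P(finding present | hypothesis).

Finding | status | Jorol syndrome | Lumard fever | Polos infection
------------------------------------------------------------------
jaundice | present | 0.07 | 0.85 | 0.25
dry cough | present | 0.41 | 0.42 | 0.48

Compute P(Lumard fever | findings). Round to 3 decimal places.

By Bayes' rule with conditional independence, the unnormalized weight for each hypothesis is prior × ∏ likelihoods:
  Jorol syndrome: 0.13 × 0.07 × 0.41 = 0.003731
  Lumard fever: 0.53 × 0.85 × 0.42 = 0.18921
  Polos infection: 0.34 × 0.25 × 0.48 = 0.0408
Marginal likelihood of the evidence = 0.23374.
P(Lumard fever | evidence) = 0.18921 / 0.23374 ≈ 0.809.

0.809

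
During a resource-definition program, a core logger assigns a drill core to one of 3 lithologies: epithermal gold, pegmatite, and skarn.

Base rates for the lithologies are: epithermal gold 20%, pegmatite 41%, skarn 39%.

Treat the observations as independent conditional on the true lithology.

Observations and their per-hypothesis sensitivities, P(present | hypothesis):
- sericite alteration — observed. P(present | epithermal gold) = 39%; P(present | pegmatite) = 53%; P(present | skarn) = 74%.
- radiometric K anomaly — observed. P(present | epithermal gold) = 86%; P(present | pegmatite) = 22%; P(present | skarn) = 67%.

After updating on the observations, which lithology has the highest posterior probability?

skarn

Multiply each prior by the joint likelihood of the evidence pattern:
  epithermal gold: 0.20 × 0.39 × 0.86 = 0.06708
  pegmatite: 0.41 × 0.53 × 0.22 = 0.047806
  skarn: 0.39 × 0.74 × 0.67 = 0.19336
Normalizing constant Z = 0.06708 + 0.047806 + 0.19336 = 0.30825.
P(epithermal gold | evidence) ≈ 0.06708 / 0.30825 ≈ 0.218
P(pegmatite | evidence) ≈ 0.047806 / 0.30825 ≈ 0.155
P(skarn | evidence) ≈ 0.19336 / 0.30825 ≈ 0.627
The largest is 0.627, so skarn is most probable.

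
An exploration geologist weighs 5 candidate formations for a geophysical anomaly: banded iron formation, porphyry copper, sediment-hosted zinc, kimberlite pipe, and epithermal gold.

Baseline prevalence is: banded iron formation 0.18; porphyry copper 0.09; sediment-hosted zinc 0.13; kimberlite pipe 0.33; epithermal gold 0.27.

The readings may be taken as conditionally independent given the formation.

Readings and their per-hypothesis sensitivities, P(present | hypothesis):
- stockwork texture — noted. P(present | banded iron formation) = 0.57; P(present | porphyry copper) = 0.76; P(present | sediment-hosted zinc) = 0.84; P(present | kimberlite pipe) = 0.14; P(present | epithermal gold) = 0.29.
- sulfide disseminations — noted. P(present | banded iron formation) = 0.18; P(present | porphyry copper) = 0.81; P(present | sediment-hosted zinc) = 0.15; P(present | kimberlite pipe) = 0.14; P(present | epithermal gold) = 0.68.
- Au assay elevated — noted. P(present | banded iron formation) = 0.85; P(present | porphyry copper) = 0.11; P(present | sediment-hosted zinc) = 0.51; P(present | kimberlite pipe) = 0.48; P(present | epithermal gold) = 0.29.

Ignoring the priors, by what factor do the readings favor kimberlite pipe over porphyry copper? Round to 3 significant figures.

Take the product of per-reading likelihoods under each hypothesis, then divide.
  kimberlite pipe: 0.14 × 0.14 × 0.48 = 0.009408
  porphyry copper: 0.76 × 0.81 × 0.11 = 0.067716
Bayes factor = 0.009408 / 0.067716 ≈ 0.139

0.139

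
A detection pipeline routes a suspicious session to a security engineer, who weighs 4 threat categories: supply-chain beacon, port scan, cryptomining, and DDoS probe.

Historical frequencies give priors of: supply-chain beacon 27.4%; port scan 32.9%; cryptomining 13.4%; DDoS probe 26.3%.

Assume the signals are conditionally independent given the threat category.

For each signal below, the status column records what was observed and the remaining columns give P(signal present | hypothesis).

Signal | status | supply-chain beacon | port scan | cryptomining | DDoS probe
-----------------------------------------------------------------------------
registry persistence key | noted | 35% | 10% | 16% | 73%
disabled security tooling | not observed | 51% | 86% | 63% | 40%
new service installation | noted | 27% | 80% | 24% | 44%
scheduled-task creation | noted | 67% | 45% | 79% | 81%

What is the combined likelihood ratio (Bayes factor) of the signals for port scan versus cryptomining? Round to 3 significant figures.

0.449

The Bayes factor is the ratio of the joint likelihoods of the signal pattern under the two hypotheses (using 1 − P(present | H) for each absent signal).
  port scan: 0.10 × (1 − 0.86) × 0.80 × 0.45 = 0.00504
  cryptomining: 0.16 × (1 − 0.63) × 0.24 × 0.79 = 0.011224
Bayes factor = 0.00504 / 0.011224 ≈ 0.449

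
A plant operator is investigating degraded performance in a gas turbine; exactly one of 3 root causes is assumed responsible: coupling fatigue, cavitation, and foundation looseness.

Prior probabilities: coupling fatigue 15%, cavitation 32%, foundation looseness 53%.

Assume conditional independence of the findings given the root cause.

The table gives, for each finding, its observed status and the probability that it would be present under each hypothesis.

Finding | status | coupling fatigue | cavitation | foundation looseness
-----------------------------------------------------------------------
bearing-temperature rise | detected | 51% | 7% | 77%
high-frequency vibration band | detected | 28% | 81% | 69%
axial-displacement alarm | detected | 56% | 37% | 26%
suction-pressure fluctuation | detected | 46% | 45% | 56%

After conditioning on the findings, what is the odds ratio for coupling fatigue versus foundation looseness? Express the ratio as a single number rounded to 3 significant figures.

The normalizing constant cancels in an odds ratio, so compute prior × likelihood for the two hypotheses only:
  coupling fatigue: 0.15 × 0.51 × 0.28 × 0.56 × 0.46 = 0.0055178
  foundation looseness: 0.53 × 0.77 × 0.69 × 0.26 × 0.56 = 0.040999
Posterior odds = 0.0055178 / 0.040999 ≈ 0.135.

0.135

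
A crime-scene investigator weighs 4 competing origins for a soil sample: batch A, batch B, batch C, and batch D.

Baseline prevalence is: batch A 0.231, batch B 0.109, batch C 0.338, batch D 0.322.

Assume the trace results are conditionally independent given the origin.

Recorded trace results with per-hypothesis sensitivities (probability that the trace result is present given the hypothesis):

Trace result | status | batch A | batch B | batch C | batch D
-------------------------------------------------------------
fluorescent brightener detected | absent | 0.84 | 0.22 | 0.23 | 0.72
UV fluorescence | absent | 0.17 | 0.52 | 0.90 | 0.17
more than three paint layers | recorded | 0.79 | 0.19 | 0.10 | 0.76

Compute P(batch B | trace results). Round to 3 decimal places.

0.085

For each hypothesis, the unnormalized posterior weight is prior × product of the trace result likelihoods (using 1 − P(present | H) for each absent trace result):
  batch A: 0.231 × (1 − 0.84) × (1 − 0.17) × 0.79 = 0.024235
  batch B: 0.109 × (1 − 0.22) × (1 − 0.52) × 0.19 = 0.0077538
  batch C: 0.338 × (1 − 0.23) × (1 − 0.90) × 0.10 = 0.0026026
  batch D: 0.322 × (1 − 0.72) × (1 − 0.17) × 0.76 = 0.056873
The unnormalized weights sum to 0.091464.
P(batch B | evidence) = 0.0077538 / 0.091464 ≈ 0.085.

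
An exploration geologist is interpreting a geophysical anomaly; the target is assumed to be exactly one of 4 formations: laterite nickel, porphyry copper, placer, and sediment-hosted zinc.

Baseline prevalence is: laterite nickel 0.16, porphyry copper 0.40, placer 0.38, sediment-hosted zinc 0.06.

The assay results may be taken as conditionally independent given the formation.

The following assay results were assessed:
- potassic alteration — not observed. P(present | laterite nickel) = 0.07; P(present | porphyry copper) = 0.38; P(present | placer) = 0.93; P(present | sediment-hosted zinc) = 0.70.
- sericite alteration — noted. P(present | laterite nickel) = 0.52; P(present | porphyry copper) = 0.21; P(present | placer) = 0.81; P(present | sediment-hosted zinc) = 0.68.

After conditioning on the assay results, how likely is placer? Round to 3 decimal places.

0.132

For each hypothesis, the unnormalized posterior weight is prior × product of the assay result likelihoods (using 1 − P(present | H) for each absent assay result):
  laterite nickel: 0.16 × (1 − 0.07) × 0.52 = 0.077376
  porphyry copper: 0.40 × (1 − 0.38) × 0.21 = 0.05208
  placer: 0.38 × (1 − 0.93) × 0.81 = 0.021546
  sediment-hosted zinc: 0.06 × (1 − 0.70) × 0.68 = 0.01224
Normalizing constant Z = 0.077376 + 0.05208 + 0.021546 + 0.01224 = 0.16324.
P(placer | evidence) = 0.021546 / 0.16324 ≈ 0.132.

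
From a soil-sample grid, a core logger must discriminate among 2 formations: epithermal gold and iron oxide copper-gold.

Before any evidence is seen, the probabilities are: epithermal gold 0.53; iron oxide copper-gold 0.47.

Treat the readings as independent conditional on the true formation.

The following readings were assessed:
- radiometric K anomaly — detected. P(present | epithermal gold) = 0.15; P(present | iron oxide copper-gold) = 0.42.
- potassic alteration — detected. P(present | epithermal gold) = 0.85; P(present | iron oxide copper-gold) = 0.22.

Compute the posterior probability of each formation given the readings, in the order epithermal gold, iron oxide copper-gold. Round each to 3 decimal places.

Multiply each prior by the joint likelihood of the reading pattern:
  epithermal gold: 0.53 × 0.15 × 0.85 = 0.067575
  iron oxide copper-gold: 0.47 × 0.42 × 0.22 = 0.043428
Marginal likelihood of the evidence = 0.111.
P(epithermal gold | evidence) = 0.067575 / 0.111 ≈ 0.609
P(iron oxide copper-gold | evidence) = 0.043428 / 0.111 ≈ 0.391

0.609, 0.391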